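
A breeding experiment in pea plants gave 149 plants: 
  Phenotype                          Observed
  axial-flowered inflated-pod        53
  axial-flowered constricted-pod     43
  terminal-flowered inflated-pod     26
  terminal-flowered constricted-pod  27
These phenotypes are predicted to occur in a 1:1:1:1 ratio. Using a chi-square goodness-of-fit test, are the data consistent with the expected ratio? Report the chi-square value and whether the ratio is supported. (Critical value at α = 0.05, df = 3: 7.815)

13.765; not consistent

Expected counts for N = 149 under a 1:1:1:1 ratio (total parts = 4):
  axial-flowered inflated-pod: 149 × 1/4 = 37.25
  axial-flowered constricted-pod: 149 × 1/4 = 37.25
  terminal-flowered inflated-pod: 149 × 1/4 = 37.25
  terminal-flowered constricted-pod: 149 × 1/4 = 37.25
χ² = Σ (O − E)² / E
  axial-flowered inflated-pod: (53 − 37.25)² / 37.25 = 6.6594
  axial-flowered constricted-pod: (43 − 37.25)² / 37.25 = 0.8876
  terminal-flowered inflated-pod: (26 − 37.25)² / 37.25 = 3.3977
  terminal-flowered constricted-pod: (27 − 37.25)² / 37.25 = 2.8205
χ² = 6.6594 + 0.8876 + 3.3977 + 2.8205 = 13.7652 ≈ 13.765
Degrees of freedom = 4 − 1 = 3; critical value at α = 0.05 is 7.815.
Since 13.765 > 7.815, we reject the null hypothesis — the data do not fit the 1:1:1:1 ratio.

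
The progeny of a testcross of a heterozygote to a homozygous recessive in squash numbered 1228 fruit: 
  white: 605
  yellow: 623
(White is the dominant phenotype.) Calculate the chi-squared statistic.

0.264

A testcross of a heterozygote (Aa × aa) gives a 1:1 phenotypic ratio.
Total ratio parts = 2. Expected numbers out of 1228:
  white: 1228 × 1/2 = 614
  yellow: 1228 × 1/2 = 614
χ² = Σ (O − E)² / E
  white: (605 − 614)² / 614 = 0.1319
  yellow: (623 − 614)² / 614 = 0.1319
χ² = 0.1319 + 0.1319 = 0.2638 ≈ 0.264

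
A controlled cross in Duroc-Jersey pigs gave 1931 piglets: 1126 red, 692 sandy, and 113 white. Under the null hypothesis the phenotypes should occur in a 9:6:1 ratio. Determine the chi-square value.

3.374

Total ratio parts = 16. Expected numbers out of 1931:
  red: 1931 × 9/16 = 1086.1875
  sandy: 1931 × 6/16 = 724.125
  white: 1931 × 1/16 = 120.6875
χ² = Σ (O − E)² / E
  red: (1126 − 1086.1875)² / 1086.1875 = 1.4593
  sandy: (692 − 724.125)² / 724.125 = 1.4252
  white: (113 − 120.6875)² / 120.6875 = 0.4897
χ² = 1.4593 + 1.4252 + 0.4897 = 3.3742 ≈ 3.374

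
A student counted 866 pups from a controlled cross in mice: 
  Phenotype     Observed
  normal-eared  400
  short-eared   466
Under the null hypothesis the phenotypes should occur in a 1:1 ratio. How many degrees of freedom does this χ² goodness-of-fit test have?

A goodness-of-fit test with 2 phenotype classes has df = 2 − 1 = 1.

1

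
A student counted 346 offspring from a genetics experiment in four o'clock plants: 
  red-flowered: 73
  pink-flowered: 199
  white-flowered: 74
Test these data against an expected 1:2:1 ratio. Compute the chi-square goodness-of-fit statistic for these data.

Expected counts for N = 346 under a 1:2:1 ratio (total parts = 4):
  red-flowered: 346 × 1/4 = 86.5
  pink-flowered: 346 × 2/4 = 173
  white-flowered: 346 × 1/4 = 86.5
χ² = Σ (O − E)² / E
  red-flowered: (73 − 86.5)² / 86.5 = 2.1069
  pink-flowered: (199 − 173)² / 173 = 3.9075
  white-flowered: (74 − 86.5)² / 86.5 = 1.8064
χ² = 2.1069 + 3.9075 + 1.8064 = 7.8208 ≈ 7.821

7.821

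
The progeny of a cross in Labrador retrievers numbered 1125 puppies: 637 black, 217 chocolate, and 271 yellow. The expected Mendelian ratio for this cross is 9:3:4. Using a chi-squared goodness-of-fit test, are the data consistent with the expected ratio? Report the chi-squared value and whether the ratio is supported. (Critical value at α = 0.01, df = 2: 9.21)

0.576; consistent

Expected counts for N = 1125 under a 9:3:4 ratio (total parts = 16):
  black: 1125 × 9/16 = 632.8125
  chocolate: 1125 × 3/16 = 210.9375
  yellow: 1125 × 4/16 = 281.25
χ² = Σ (O − E)² / E
  black: (637 − 632.8125)² / 632.8125 = 0.0277
  chocolate: (217 − 210.9375)² / 210.9375 = 0.1742
  yellow: (271 − 281.25)² / 281.25 = 0.3736
χ² = 0.0277 + 0.1742 + 0.3736 = 0.5755 ≈ 0.576
Degrees of freedom = 3 − 1 = 2; critical value at α = 0.01 is 9.21.
Since 0.576 < 9.21, we fail to reject the null hypothesis — the data are consistent with the 9:3:4 ratio.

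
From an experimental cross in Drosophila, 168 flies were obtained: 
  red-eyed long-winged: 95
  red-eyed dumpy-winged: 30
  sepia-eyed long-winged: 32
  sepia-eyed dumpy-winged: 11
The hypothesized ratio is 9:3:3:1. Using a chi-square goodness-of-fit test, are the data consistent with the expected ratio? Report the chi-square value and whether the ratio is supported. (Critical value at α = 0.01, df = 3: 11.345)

0.106; consistent

Total ratio parts = 16. Expected numbers out of 168:
  red-eyed long-winged: 168 × 9/16 = 94.5
  red-eyed dumpy-winged: 168 × 3/16 = 31.5
  sepia-eyed long-winged: 168 × 3/16 = 31.5
  sepia-eyed dumpy-winged: 168 × 1/16 = 10.5
χ² = Σ (O − E)² / E
  red-eyed long-winged: (95 − 94.5)² / 94.5 = 0.0026
  red-eyed dumpy-winged: (30 − 31.5)² / 31.5 = 0.0714
  sepia-eyed long-winged: (32 − 31.5)² / 31.5 = 0.0079
  sepia-eyed dumpy-winged: (11 − 10.5)² / 10.5 = 0.0238
χ² = 0.0026 + 0.0714 + 0.0079 + 0.0238 = 0.1057 ≈ 0.106
Degrees of freedom = 4 − 1 = 3; critical value at α = 0.01 is 11.345.
Since 0.106 < 11.345, we fail to reject the null hypothesis — the data are consistent with the 9:3:3:1 ratio.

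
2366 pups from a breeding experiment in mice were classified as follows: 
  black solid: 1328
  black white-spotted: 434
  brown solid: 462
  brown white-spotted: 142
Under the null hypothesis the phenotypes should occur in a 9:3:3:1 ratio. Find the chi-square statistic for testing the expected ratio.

Total ratio parts = 16. Expected numbers out of 2366:
  black solid: 2366 × 9/16 = 1330.875
  black white-spotted: 2366 × 3/16 = 443.625
  brown solid: 2366 × 3/16 = 443.625
  brown white-spotted: 2366 × 1/16 = 147.875
χ² = Σ (O − E)² / E
  black solid: (1328 − 1330.875)² / 1330.875 = 0.0062
  black white-spotted: (434 − 443.625)² / 443.625 = 0.2088
  brown solid: (462 − 443.625)² / 443.625 = 0.7611
  brown white-spotted: (142 − 147.875)² / 147.875 = 0.2334
χ² = 0.0062 + 0.2088 + 0.7611 + 0.2334 = 1.2095 ≈ 1.210

1.210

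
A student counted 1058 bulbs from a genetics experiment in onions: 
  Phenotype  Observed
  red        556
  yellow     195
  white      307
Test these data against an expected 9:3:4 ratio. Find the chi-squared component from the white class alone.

6.829

The 9:3:4 ratio has 16 parts, so with N = 1058 the expected counts are:
  red: 1058 × 9/16 = 595.125
  yellow: 1058 × 3/16 = 198.375
  white: 1058 × 4/16 = 264.5
Contribution of white: (307 − 264.5)² / 264.5 = 6.8289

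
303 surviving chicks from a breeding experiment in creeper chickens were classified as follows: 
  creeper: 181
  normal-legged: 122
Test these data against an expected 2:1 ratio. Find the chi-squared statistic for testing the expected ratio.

6.550

Under the 2:1 hypothesis (Σ ratio = 3, N = 303):
  creeper: 303 × 2/3 = 202
  normal-legged: 303 × 1/3 = 101
χ² = Σ (O − E)² / E
  creeper: (181 − 202)² / 202 = 2.1832
  normal-legged: (122 − 101)² / 101 = 4.3663
χ² = 2.1832 + 4.3663 = 6.5495 ≈ 6.550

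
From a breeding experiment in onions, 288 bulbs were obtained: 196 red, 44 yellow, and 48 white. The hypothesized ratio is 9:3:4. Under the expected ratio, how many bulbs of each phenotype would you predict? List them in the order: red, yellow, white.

Total ratio parts = 16. Expected numbers out of 288:
  red: 288 × 9/16 = 162
  yellow: 288 × 3/16 = 54
  white: 288 × 4/16 = 72

162, 54, 72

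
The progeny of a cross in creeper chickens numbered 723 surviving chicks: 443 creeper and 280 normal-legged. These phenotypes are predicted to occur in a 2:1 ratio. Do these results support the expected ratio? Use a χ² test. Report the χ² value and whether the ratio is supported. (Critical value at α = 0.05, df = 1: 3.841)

9.467; not consistent

Expected counts for N = 723 under a 2:1 ratio (total parts = 3):
  creeper: 723 × 2/3 = 482
  normal-legged: 723 × 1/3 = 241
χ² = Σ (O − E)² / E
  creeper: (443 − 482)² / 482 = 3.1556
  normal-legged: (280 − 241)² / 241 = 6.3112
χ² = 3.1556 + 6.3112 = 9.4668 ≈ 9.467
Degrees of freedom = 2 − 1 = 1; critical value at α = 0.05 is 3.841.
Since 9.467 > 3.841, we reject the null hypothesis — the data do not fit the 2:1 ratio.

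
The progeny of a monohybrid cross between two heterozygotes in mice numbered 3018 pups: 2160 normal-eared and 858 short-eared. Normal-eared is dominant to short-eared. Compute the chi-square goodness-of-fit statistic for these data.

For a monohybrid cross between heterozygotes with complete dominance, the expected phenotypic ratio is 3:1.
Expected counts for N = 3018 under a 3:1 ratio (total parts = 4):
  normal-eared: 3018 × 3/4 = 2263.5
  short-eared: 3018 × 1/4 = 754.5
χ² = Σ (O − E)² / E
  normal-eared: (2160 − 2263.5)² / 2263.5 = 4.7326
  short-eared: (858 − 754.5)² / 754.5 = 14.1978
χ² = 4.7326 + 14.1978 = 18.9304 ≈ 18.930

18.930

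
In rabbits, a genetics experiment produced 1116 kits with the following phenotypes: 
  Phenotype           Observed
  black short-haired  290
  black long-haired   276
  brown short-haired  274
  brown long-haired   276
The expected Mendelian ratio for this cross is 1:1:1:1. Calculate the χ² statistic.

0.588

Expected counts for N = 1116 under a 1:1:1:1 ratio (total parts = 4):
  black short-haired: 1116 × 1/4 = 279
  black long-haired: 1116 × 1/4 = 279
  brown short-haired: 1116 × 1/4 = 279
  brown long-haired: 1116 × 1/4 = 279
χ² = Σ (O − E)² / E
  black short-haired: (290 − 279)² / 279 = 0.4337
  black long-haired: (276 − 279)² / 279 = 0.0323
  brown short-haired: (274 − 279)² / 279 = 0.0896
  brown long-haired: (276 − 279)² / 279 = 0.0323
χ² = 0.4337 + 0.0323 + 0.0896 + 0.0323 = 0.5879 ≈ 0.588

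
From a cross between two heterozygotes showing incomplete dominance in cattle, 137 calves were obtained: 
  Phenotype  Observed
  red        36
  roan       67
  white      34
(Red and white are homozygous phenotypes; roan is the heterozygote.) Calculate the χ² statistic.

With incomplete dominance, a heterozygote × heterozygote cross gives a 1:2:1 phenotypic ratio.
Total ratio parts = 4. Expected numbers out of 137:
  red: 137 × 1/4 = 34.25
  roan: 137 × 2/4 = 68.5
  white: 137 × 1/4 = 34.25
χ² = Σ (O − E)² / E
  red: (36 − 34.25)² / 34.25 = 0.0894
  roan: (67 − 68.5)² / 68.5 = 0.0328
  white: (34 − 34.25)² / 34.25 = 0.0018
χ² = 0.0894 + 0.0328 + 0.0018 = 0.124

0.124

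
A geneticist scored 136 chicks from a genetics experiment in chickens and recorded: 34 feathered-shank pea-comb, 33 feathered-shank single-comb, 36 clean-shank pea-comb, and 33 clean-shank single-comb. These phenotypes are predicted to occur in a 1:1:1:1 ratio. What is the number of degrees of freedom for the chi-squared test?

3

A goodness-of-fit test with 4 phenotype classes has df = 4 − 1 = 3.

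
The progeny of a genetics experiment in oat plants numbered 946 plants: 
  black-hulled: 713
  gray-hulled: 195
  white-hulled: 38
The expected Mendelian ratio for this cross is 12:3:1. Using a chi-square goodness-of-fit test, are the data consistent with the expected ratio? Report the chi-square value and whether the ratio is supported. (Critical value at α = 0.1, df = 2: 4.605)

9.316; not consistent

The 12:3:1 ratio has 16 parts, so with N = 946 the expected counts are:
  black-hulled: 946 × 12/16 = 709.5
  gray-hulled: 946 × 3/16 = 177.375
  white-hulled: 946 × 1/16 = 59.125
χ² = Σ (O − E)² / E
  black-hulled: (713 − 709.5)² / 709.5 = 0.0173
  gray-hulled: (195 − 177.375)² / 177.375 = 1.7513
  white-hulled: (38 − 59.125)² / 59.125 = 7.5478
χ² = 0.0173 + 1.7513 + 7.5478 = 9.3164 ≈ 9.316
Degrees of freedom = 3 − 1 = 2; critical value at α = 0.1 is 4.605.
Since 9.316 > 4.605, we reject the null hypothesis — the data do not fit the 12:3:1 ratio.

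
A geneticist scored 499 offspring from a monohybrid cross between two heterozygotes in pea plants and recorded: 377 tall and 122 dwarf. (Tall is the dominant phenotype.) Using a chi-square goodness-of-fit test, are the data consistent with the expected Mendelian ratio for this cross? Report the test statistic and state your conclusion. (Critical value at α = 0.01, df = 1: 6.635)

0.081; consistent

For a monohybrid cross between heterozygotes with complete dominance, the expected phenotypic ratio is 3:1.
Total ratio parts = 4. Expected numbers out of 499:
  tall: 499 × 3/4 = 374.25
  dwarf: 499 × 1/4 = 124.75
χ² = Σ (O − E)² / E
  tall: (377 − 374.25)² / 374.25 = 0.0202
  dwarf: (122 − 124.75)² / 124.75 = 0.0606
χ² = 0.0202 + 0.0606 = 0.0808 ≈ 0.081
Degrees of freedom = 2 − 1 = 1; critical value at α = 0.01 is 6.635.
Since 0.081 < 6.635, we fail to reject the null hypothesis — the data are consistent with the 3:1 ratio.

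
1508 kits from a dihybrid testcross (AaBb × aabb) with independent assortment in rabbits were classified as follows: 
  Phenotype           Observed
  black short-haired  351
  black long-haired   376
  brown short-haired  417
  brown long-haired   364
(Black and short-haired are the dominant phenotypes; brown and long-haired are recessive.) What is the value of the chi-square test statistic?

6.488

A dihybrid testcross with independent assortment gives a 1:1:1:1 ratio.
Under the 1:1:1:1 hypothesis (Σ ratio = 4, N = 1508):
  black short-haired: 1508 × 1/4 = 377
  black long-haired: 1508 × 1/4 = 377
  brown short-haired: 1508 × 1/4 = 377
  brown long-haired: 1508 × 1/4 = 377
χ² = Σ (O − E)² / E
  black short-haired: (351 − 377)² / 377 = 1.7931
  black long-haired: (376 − 377)² / 377 = 0.0027
  brown short-haired: (417 − 377)² / 377 = 4.2440
  brown long-haired: (364 − 377)² / 377 = 0.4483
χ² = 1.7931 + 0.0027 + 4.2440 + 0.4483 = 6.4881 ≈ 6.488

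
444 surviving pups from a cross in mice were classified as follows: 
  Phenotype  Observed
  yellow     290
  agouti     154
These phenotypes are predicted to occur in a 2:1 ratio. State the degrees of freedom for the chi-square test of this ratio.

A goodness-of-fit test with 2 phenotype classes has df = 2 − 1 = 1.

1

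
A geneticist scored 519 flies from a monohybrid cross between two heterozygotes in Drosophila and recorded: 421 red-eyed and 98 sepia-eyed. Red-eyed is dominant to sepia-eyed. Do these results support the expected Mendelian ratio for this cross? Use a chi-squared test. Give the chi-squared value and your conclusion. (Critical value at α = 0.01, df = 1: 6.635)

For a monohybrid cross between heterozygotes with complete dominance, the expected phenotypic ratio is 3:1.
Total ratio parts = 4. Expected numbers out of 519:
  red-eyed: 519 × 3/4 = 389.25
  sepia-eyed: 519 × 1/4 = 129.75
χ² = Σ (O − E)² / E
  red-eyed: (421 − 389.25)² / 389.25 = 2.5898
  sepia-eyed: (98 − 129.75)² / 129.75 = 7.7693
χ² = 2.5898 + 7.7693 = 10.3591 ≈ 10.359
Degrees of freedom = 2 − 1 = 1; critical value at α = 0.01 is 6.635.
Since 10.359 > 6.635, we reject the null hypothesis — the data do not fit the 3:1 ratio.

10.359; not consistent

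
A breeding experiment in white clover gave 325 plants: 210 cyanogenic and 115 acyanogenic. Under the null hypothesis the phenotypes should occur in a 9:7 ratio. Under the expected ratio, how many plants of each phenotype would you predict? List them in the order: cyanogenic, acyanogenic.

182.8125, 142.1875

The 9:7 ratio has 16 parts, so with N = 325 the expected counts are:
  cyanogenic: 325 × 9/16 = 182.8125
  acyanogenic: 325 × 7/16 = 142.1875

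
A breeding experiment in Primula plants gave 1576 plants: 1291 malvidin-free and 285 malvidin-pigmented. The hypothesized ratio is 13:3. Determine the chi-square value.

Total ratio parts = 16. Expected numbers out of 1576:
  malvidin-free: 1576 × 13/16 = 1280.5
  malvidin-pigmented: 1576 × 3/16 = 295.5
χ² = Σ (O − E)² / E
  malvidin-free: (1291 − 1280.5)² / 1280.5 = 0.0861
  malvidin-pigmented: (285 − 295.5)² / 295.5 = 0.3731
χ² = 0.0861 + 0.3731 = 0.4592 ≈ 0.459

0.459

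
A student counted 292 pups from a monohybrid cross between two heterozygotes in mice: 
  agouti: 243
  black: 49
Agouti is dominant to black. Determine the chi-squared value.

10.521

For a monohybrid cross between heterozygotes with complete dominance, the expected phenotypic ratio is 3:1.
Total ratio parts = 4. Expected numbers out of 292:
  agouti: 292 × 3/4 = 219
  black: 292 × 1/4 = 73
χ² = Σ (O − E)² / E
  agouti: (243 − 219)² / 219 = 2.6301
  black: (49 − 73)² / 73 = 7.8904
χ² = 2.6301 + 7.8904 = 10.5205 ≈ 10.521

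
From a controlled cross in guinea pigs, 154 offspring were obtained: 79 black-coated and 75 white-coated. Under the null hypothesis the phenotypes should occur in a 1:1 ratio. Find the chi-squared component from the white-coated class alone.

0.052

Under the 1:1 hypothesis (Σ ratio = 2, N = 154):
  black-coated: 154 × 1/2 = 77
  white-coated: 154 × 1/2 = 77
Contribution of white-coated: (75 − 77)² / 77 = 0.0519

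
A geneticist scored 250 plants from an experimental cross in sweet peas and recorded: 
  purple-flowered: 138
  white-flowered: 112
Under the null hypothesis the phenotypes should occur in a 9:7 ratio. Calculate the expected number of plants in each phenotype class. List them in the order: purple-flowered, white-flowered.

140.625, 109.375

Total ratio parts = 16. Expected numbers out of 250:
  purple-flowered: 250 × 9/16 = 140.625
  white-flowered: 250 × 7/16 = 109.375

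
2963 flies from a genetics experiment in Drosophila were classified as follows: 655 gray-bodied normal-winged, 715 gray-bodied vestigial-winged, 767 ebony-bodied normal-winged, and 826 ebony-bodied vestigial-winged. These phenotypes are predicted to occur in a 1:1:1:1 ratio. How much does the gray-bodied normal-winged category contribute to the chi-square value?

9.927

The 1:1:1:1 ratio has 4 parts, so with N = 2963 the expected counts are:
  gray-bodied normal-winged: 2963 × 1/4 = 740.75
  gray-bodied vestigial-winged: 2963 × 1/4 = 740.75
  ebony-bodied normal-winged: 2963 × 1/4 = 740.75
  ebony-bodied vestigial-winged: 2963 × 1/4 = 740.75
Contribution of gray-bodied normal-winged: (655 − 740.75)² / 740.75 = 9.9265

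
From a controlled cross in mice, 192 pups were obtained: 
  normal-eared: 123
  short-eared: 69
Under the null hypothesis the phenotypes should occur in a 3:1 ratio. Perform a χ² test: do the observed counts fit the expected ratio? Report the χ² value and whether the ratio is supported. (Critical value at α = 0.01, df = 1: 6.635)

12.250; not consistent

Under the 3:1 hypothesis (Σ ratio = 4, N = 192):
  normal-eared: 192 × 3/4 = 144
  short-eared: 192 × 1/4 = 48
χ² = Σ (O − E)² / E
  normal-eared: (123 − 144)² / 144 = 3.0625
  short-eared: (69 − 48)² / 48 = 9.1875
χ² = 3.0625 + 9.1875 = 12.250
Degrees of freedom = 2 − 1 = 1; critical value at α = 0.01 is 6.635.
Since 12.250 > 6.635, we reject the null hypothesis — the data do not fit the 3:1 ratio.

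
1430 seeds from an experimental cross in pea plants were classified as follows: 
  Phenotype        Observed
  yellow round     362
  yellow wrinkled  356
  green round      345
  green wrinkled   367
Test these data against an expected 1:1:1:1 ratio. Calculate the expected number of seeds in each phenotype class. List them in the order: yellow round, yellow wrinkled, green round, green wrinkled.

The 1:1:1:1 ratio has 4 parts, so with N = 1430 the expected counts are:
  yellow round: 1430 × 1/4 = 357.5
  yellow wrinkled: 1430 × 1/4 = 357.5
  green round: 1430 × 1/4 = 357.5
  green wrinkled: 1430 × 1/4 = 357.5

357.5, 357.5, 357.5, 357.5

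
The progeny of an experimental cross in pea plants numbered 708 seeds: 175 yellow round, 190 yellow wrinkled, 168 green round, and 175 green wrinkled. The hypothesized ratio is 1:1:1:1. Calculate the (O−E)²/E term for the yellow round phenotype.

0.023

Total ratio parts = 4. Expected numbers out of 708:
  yellow round: 708 × 1/4 = 177
  yellow wrinkled: 708 × 1/4 = 177
  green round: 708 × 1/4 = 177
  green wrinkled: 708 × 1/4 = 177
Contribution of yellow round: (175 − 177)² / 177 = 0.0226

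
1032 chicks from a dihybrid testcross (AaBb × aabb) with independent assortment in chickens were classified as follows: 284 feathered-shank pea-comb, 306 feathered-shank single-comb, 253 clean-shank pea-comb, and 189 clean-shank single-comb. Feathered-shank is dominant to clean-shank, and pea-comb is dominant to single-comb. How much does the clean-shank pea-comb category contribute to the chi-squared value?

0.097

A dihybrid testcross with independent assortment gives a 1:1:1:1 ratio.
Under the 1:1:1:1 hypothesis (Σ ratio = 4, N = 1032):
  feathered-shank pea-comb: 1032 × 1/4 = 258
  feathered-shank single-comb: 1032 × 1/4 = 258
  clean-shank pea-comb: 1032 × 1/4 = 258
  clean-shank single-comb: 1032 × 1/4 = 258
Contribution of clean-shank pea-comb: (253 − 258)² / 258 = 0.0969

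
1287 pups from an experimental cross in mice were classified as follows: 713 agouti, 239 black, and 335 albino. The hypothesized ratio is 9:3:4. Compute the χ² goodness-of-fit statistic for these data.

Total ratio parts = 16. Expected numbers out of 1287:
  agouti: 1287 × 9/16 = 723.9375
  black: 1287 × 3/16 = 241.3125
  albino: 1287 × 4/16 = 321.75
χ² = Σ (O − E)² / E
  agouti: (713 − 723.9375)² / 723.9375 = 0.1652
  black: (239 − 241.3125)² / 241.3125 = 0.0222
  albino: (335 − 321.75)² / 321.75 = 0.5456
χ² = 0.1652 + 0.0222 + 0.5456 = 0.733

0.733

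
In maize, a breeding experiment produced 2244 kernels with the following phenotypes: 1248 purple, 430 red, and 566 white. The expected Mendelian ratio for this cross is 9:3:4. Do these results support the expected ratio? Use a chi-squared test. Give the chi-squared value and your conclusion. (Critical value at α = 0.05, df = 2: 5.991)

The 9:3:4 ratio has 16 parts, so with N = 2244 the expected counts are:
  purple: 2244 × 9/16 = 1262.25
  red: 2244 × 3/16 = 420.75
  white: 2244 × 4/16 = 561
χ² = Σ (O − E)² / E
  purple: (1248 − 1262.25)² / 1262.25 = 0.1609
  red: (430 − 420.75)² / 420.75 = 0.2034
  white: (566 − 561)² / 561 = 0.0446
χ² = 0.1609 + 0.2034 + 0.0446 = 0.4089 ≈ 0.409
Degrees of freedom = 3 − 1 = 2; critical value at α = 0.05 is 5.991.
Since 0.409 < 5.991, we fail to reject the null hypothesis — the data are consistent with the 9:3:4 ratio.

0.409; consistent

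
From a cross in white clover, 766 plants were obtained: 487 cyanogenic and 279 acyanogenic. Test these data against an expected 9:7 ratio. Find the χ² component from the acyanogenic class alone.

9.400

Total ratio parts = 16. Expected numbers out of 766:
  cyanogenic: 766 × 9/16 = 430.875
  acyanogenic: 766 × 7/16 = 335.125
Contribution of acyanogenic: (279 − 335.125)² / 335.125 = 9.3995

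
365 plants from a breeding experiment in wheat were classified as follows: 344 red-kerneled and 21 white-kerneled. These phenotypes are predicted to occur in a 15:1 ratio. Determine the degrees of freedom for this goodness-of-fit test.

A goodness-of-fit test with 2 phenotype classes has df = 2 − 1 = 1.

1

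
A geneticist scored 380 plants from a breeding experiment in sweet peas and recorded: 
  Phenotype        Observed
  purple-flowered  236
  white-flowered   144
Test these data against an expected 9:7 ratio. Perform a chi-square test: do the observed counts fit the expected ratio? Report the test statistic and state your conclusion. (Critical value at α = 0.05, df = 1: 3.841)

Under the 9:7 hypothesis (Σ ratio = 16, N = 380):
  purple-flowered: 380 × 9/16 = 213.75
  white-flowered: 380 × 7/16 = 166.25
χ² = Σ (O − E)² / E
  purple-flowered: (236 − 213.75)² / 213.75 = 2.3161
  white-flowered: (144 − 166.25)² / 166.25 = 2.9778
χ² = 2.3161 + 2.9778 = 5.2939 ≈ 5.294
Degrees of freedom = 2 − 1 = 1; critical value at α = 0.05 is 3.841.
Since 5.294 > 3.841, we reject the null hypothesis — the data do not fit the 9:7 ratio.

5.294; not consistent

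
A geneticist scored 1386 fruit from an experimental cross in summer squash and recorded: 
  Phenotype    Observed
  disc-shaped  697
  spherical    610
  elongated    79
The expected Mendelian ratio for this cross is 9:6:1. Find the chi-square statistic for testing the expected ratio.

25.099

The 9:6:1 ratio has 16 parts, so with N = 1386 the expected counts are:
  disc-shaped: 1386 × 9/16 = 779.625
  spherical: 1386 × 6/16 = 519.75
  elongated: 1386 × 1/16 = 86.625
χ² = Σ (O − E)² / E
  disc-shaped: (697 − 779.625)² / 779.625 = 8.7566
  spherical: (610 − 519.75)² / 519.75 = 15.6711
  elongated: (79 − 86.625)² / 86.625 = 0.6712
χ² = 8.7566 + 15.6711 + 0.6712 = 25.0989 ≈ 25.099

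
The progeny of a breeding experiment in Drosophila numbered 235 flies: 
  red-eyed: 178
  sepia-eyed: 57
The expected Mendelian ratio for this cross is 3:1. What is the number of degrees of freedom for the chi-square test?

1

A goodness-of-fit test with 2 phenotype classes has df = 2 − 1 = 1.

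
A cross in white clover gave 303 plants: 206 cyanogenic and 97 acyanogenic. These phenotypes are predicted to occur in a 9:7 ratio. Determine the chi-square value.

The 9:7 ratio has 16 parts, so with N = 303 the expected counts are:
  cyanogenic: 303 × 9/16 = 170.4375
  acyanogenic: 303 × 7/16 = 132.5625
χ² = Σ (O − E)² / E
  cyanogenic: (206 − 170.4375)² / 170.4375 = 7.4203
  acyanogenic: (97 − 132.5625)² / 132.5625 = 9.5403
χ² = 7.4203 + 9.5403 = 16.9606 ≈ 16.961

16.961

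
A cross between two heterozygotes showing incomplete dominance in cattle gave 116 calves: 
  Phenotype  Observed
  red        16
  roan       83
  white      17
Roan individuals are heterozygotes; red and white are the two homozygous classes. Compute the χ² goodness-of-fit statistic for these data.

With incomplete dominance, a heterozygote × heterozygote cross gives a 1:2:1 phenotypic ratio.
The 1:2:1 ratio has 4 parts, so with N = 116 the expected counts are:
  red: 116 × 1/4 = 29
  roan: 116 × 2/4 = 58
  white: 116 × 1/4 = 29
χ² = Σ (O − E)² / E
  red: (16 − 29)² / 29 = 5.8276
  roan: (83 − 58)² / 58 = 10.7759
  white: (17 − 29)² / 29 = 4.9655
χ² = 5.8276 + 10.7759 + 4.9655 = 21.569

21.569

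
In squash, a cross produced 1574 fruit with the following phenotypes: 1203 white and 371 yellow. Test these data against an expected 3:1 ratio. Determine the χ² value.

1.715

Under the 3:1 hypothesis (Σ ratio = 4, N = 1574):
  white: 1574 × 3/4 = 1180.5
  yellow: 1574 × 1/4 = 393.5
χ² = Σ (O − E)² / E
  white: (1203 − 1180.5)² / 1180.5 = 0.4288
  yellow: (371 − 393.5)² / 393.5 = 1.2865
χ² = 0.4288 + 1.2865 = 1.7153 ≈ 1.715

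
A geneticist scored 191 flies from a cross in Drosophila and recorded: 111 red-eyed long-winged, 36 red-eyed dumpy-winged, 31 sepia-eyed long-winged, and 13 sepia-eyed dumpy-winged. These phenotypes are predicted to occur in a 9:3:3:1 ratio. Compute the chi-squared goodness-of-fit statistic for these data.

Expected counts for N = 191 under a 9:3:3:1 ratio (total parts = 16):
  red-eyed long-winged: 191 × 9/16 = 107.4375
  red-eyed dumpy-winged: 191 × 3/16 = 35.8125
  sepia-eyed long-winged: 191 × 3/16 = 35.8125
  sepia-eyed dumpy-winged: 191 × 1/16 = 11.9375
χ² = Σ (O − E)² / E
  red-eyed long-winged: (111 − 107.4375)² / 107.4375 = 0.1181
  red-eyed dumpy-winged: (36 − 35.8125)² / 35.8125 = 0.0010
  sepia-eyed long-winged: (31 − 35.8125)² / 35.8125 = 0.6467
  sepia-eyed dumpy-winged: (13 − 11.9375)² / 11.9375 = 0.0946
χ² = 0.1181 + 0.0010 + 0.6467 + 0.0946 = 0.8604 ≈ 0.860

0.860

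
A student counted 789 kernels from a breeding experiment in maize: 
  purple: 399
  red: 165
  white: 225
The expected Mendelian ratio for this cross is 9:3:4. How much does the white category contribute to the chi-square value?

Total ratio parts = 16. Expected numbers out of 789:
  purple: 789 × 9/16 = 443.8125
  red: 789 × 3/16 = 147.9375
  white: 789 × 4/16 = 197.25
Contribution of white: (225 − 197.25)² / 197.25 = 3.9040

3.904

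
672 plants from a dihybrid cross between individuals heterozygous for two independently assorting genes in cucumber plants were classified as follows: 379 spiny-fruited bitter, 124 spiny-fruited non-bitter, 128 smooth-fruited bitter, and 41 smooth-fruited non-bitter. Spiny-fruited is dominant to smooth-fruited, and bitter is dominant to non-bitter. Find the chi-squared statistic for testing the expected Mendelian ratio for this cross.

A dihybrid F₂ with independent assortment and complete dominance at both loci gives a 9:3:3:1 phenotypic ratio.
Total ratio parts = 16. Expected numbers out of 672:
  spiny-fruited bitter: 672 × 9/16 = 378
  spiny-fruited non-bitter: 672 × 3/16 = 126
  smooth-fruited bitter: 672 × 3/16 = 126
  smooth-fruited non-bitter: 672 × 1/16 = 42
χ² = Σ (O − E)² / E
  spiny-fruited bitter: (379 − 378)² / 378 = 0.0026
  spiny-fruited non-bitter: (124 − 126)² / 126 = 0.0317
  smooth-fruited bitter: (128 − 126)² / 126 = 0.0317
  smooth-fruited non-bitter: (41 − 42)² / 42 = 0.0238
χ² = 0.0026 + 0.0317 + 0.0317 + 0.0238 = 0.0898 ≈ 0.090

0.090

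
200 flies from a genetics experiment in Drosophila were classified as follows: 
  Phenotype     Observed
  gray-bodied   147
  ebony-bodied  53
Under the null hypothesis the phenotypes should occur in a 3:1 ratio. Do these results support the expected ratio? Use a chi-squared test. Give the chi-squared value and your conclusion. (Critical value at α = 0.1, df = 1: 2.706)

0.240; consistent

Total ratio parts = 4. Expected numbers out of 200:
  gray-bodied: 200 × 3/4 = 150
  ebony-bodied: 200 × 1/4 = 50
χ² = Σ (O − E)² / E
  gray-bodied: (147 − 150)² / 150 = 0.0600
  ebony-bodied: (53 − 50)² / 50 = 0.1800
χ² = 0.0600 + 0.1800 = 0.240
Degrees of freedom = 2 − 1 = 1; critical value at α = 0.1 is 2.706.
Since 0.240 < 2.706, we fail to reject the null hypothesis — the data are consistent with the 3:1 ratio.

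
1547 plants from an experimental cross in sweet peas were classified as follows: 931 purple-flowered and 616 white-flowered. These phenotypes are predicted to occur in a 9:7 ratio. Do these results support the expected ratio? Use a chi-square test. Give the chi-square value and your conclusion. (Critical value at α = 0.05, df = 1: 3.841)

9.714; not consistent

Under the 9:7 hypothesis (Σ ratio = 16, N = 1547):
  purple-flowered: 1547 × 9/16 = 870.1875
  white-flowered: 1547 × 7/16 = 676.8125
χ² = Σ (O − E)² / E
  purple-flowered: (931 − 870.1875)² / 870.1875 = 4.2498
  white-flowered: (616 − 676.8125)² / 676.8125 = 5.4641
χ² = 4.2498 + 5.4641 = 9.7139 ≈ 9.714
Degrees of freedom = 2 − 1 = 1; critical value at α = 0.05 is 3.841.
Since 9.714 > 3.841, we reject the null hypothesis — the data do not fit the 9:7 ratio.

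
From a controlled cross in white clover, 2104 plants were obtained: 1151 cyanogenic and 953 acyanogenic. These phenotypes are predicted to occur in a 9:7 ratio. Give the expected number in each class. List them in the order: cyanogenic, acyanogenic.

Total ratio parts = 16. Expected numbers out of 2104:
  cyanogenic: 2104 × 9/16 = 1183.5
  acyanogenic: 2104 × 7/16 = 920.5

1183.5, 920.5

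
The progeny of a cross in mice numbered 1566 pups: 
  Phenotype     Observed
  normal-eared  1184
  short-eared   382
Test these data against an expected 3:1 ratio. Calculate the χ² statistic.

0.307

Expected counts for N = 1566 under a 3:1 ratio (total parts = 4):
  normal-eared: 1566 × 3/4 = 1174.5
  short-eared: 1566 × 1/4 = 391.5
χ² = Σ (O − E)² / E
  normal-eared: (1184 − 1174.5)² / 1174.5 = 0.0768
  short-eared: (382 − 391.5)² / 391.5 = 0.2305
χ² = 0.0768 + 0.2305 = 0.3073 ≈ 0.307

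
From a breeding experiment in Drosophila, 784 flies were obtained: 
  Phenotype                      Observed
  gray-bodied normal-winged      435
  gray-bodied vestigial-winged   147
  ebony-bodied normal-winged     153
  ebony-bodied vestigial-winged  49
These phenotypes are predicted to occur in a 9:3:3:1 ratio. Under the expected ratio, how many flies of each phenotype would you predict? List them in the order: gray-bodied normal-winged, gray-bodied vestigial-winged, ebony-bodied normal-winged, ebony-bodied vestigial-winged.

Total ratio parts = 16. Expected numbers out of 784:
  gray-bodied normal-winged: 784 × 9/16 = 441
  gray-bodied vestigial-winged: 784 × 3/16 = 147
  ebony-bodied normal-winged: 784 × 3/16 = 147
  ebony-bodied vestigial-winged: 784 × 1/16 = 49

441, 147, 147, 49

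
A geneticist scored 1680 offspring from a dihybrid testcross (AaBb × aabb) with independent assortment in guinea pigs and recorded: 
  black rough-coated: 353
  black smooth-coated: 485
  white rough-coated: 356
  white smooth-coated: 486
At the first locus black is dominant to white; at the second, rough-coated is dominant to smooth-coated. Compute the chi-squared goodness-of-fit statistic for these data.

A dihybrid testcross with independent assortment gives a 1:1:1:1 ratio.
The 1:1:1:1 ratio has 4 parts, so with N = 1680 the expected counts are:
  black rough-coated: 1680 × 1/4 = 420
  black smooth-coated: 1680 × 1/4 = 420
  white rough-coated: 1680 × 1/4 = 420
  white smooth-coated: 1680 × 1/4 = 420
χ² = Σ (O − E)² / E
  black rough-coated: (353 − 420)² / 420 = 10.6881
  black smooth-coated: (485 − 420)² / 420 = 10.0595
  white rough-coated: (356 − 420)² / 420 = 9.7524
  white smooth-coated: (486 − 420)² / 420 = 10.3714
χ² = 10.6881 + 10.0595 + 9.7524 + 10.3714 = 40.8714 ≈ 40.871

40.871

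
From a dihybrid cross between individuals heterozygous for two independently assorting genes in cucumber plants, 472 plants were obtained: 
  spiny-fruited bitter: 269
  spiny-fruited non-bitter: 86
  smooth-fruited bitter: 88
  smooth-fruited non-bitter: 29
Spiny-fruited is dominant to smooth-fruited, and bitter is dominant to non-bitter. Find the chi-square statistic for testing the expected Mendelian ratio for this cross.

0.128

A dihybrid F₂ with independent assortment and complete dominance at both loci gives a 9:3:3:1 phenotypic ratio.
Expected counts for N = 472 under a 9:3:3:1 ratio (total parts = 16):
  spiny-fruited bitter: 472 × 9/16 = 265.5
  spiny-fruited non-bitter: 472 × 3/16 = 88.5
  smooth-fruited bitter: 472 × 3/16 = 88.5
  smooth-fruited non-bitter: 472 × 1/16 = 29.5
χ² = Σ (O − E)² / E
  spiny-fruited bitter: (269 − 265.5)² / 265.5 = 0.0461
  spiny-fruited non-bitter: (86 − 88.5)² / 88.5 = 0.0706
  smooth-fruited bitter: (88 − 88.5)² / 88.5 = 0.0028
  smooth-fruited non-bitter: (29 − 29.5)² / 29.5 = 0.0085
χ² = 0.0461 + 0.0706 + 0.0028 + 0.0085 = 0.128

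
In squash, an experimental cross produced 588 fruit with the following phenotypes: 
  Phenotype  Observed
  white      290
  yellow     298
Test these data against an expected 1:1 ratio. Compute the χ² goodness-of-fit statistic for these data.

Total ratio parts = 2. Expected numbers out of 588:
  white: 588 × 1/2 = 294
  yellow: 588 × 1/2 = 294
χ² = Σ (O − E)² / E
  white: (290 − 294)² / 294 = 0.0544
  yellow: (298 − 294)² / 294 = 0.0544
χ² = 0.0544 + 0.0544 = 0.1088 ≈ 0.109

0.109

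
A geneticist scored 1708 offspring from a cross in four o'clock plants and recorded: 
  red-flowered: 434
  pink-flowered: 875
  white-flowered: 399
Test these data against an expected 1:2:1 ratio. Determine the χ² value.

Expected counts for N = 1708 under a 1:2:1 ratio (total parts = 4):
  red-flowered: 1708 × 1/4 = 427
  pink-flowered: 1708 × 2/4 = 854
  white-flowered: 1708 × 1/4 = 427
χ² = Σ (O − E)² / E
  red-flowered: (434 − 427)² / 427 = 0.1148
  pink-flowered: (875 − 854)² / 854 = 0.5164
  white-flowered: (399 − 427)² / 427 = 1.8361
χ² = 0.1148 + 0.5164 + 1.8361 = 2.4673 ≈ 2.467

2.467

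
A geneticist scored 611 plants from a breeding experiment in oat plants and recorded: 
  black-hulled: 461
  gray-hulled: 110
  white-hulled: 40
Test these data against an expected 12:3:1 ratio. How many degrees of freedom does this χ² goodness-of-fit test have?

2

A goodness-of-fit test with 3 phenotype classes has df = 3 − 1 = 2.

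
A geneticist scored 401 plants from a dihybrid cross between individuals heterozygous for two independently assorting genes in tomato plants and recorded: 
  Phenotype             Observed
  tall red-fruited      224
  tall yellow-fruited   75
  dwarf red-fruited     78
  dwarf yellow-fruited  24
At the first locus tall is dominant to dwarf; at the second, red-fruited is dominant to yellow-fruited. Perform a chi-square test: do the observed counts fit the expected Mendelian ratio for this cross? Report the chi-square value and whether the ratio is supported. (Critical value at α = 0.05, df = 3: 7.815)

0.162; consistent

A dihybrid F₂ with independent assortment and complete dominance at both loci gives a 9:3:3:1 phenotypic ratio.
Under the 9:3:3:1 hypothesis (Σ ratio = 16, N = 401):
  tall red-fruited: 401 × 9/16 = 225.5625
  tall yellow-fruited: 401 × 3/16 = 75.1875
  dwarf red-fruited: 401 × 3/16 = 75.1875
  dwarf yellow-fruited: 401 × 1/16 = 25.0625
χ² = Σ (O − E)² / E
  tall red-fruited: (224 − 225.5625)² / 225.5625 = 0.0108
  tall yellow-fruited: (75 − 75.1875)² / 75.1875 = 0.0005
  dwarf red-fruited: (78 − 75.1875)² / 75.1875 = 0.1052
  dwarf yellow-fruited: (24 − 25.0625)² / 25.0625 = 0.0450
χ² = 0.0108 + 0.0005 + 0.1052 + 0.0450 = 0.1615 ≈ 0.162
Degrees of freedom = 4 − 1 = 3; critical value at α = 0.05 is 7.815.
Since 0.162 < 7.815, we fail to reject the null hypothesis — the data are consistent with the 9:3:3:1 ratio.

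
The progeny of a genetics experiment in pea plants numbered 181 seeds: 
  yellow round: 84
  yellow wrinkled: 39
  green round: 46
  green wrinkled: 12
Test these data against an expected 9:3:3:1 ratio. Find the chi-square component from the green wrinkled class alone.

Total ratio parts = 16. Expected numbers out of 181:
  yellow round: 181 × 9/16 = 101.8125
  yellow wrinkled: 181 × 3/16 = 33.9375
  green round: 181 × 3/16 = 33.9375
  green wrinkled: 181 × 1/16 = 11.3125
Contribution of green wrinkled: (12 − 11.3125)² / 11.3125 = 0.0418

0.042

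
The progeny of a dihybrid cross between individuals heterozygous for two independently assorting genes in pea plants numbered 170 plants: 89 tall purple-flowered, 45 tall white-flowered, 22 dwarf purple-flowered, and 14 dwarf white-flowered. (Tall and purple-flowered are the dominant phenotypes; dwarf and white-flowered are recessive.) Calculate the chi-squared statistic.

A dihybrid F₂ with independent assortment and complete dominance at both loci gives a 9:3:3:1 phenotypic ratio.
Expected counts for N = 170 under a 9:3:3:1 ratio (total parts = 16):
  tall purple-flowered: 170 × 9/16 = 95.625
  tall white-flowered: 170 × 3/16 = 31.875
  dwarf purple-flowered: 170 × 3/16 = 31.875
  dwarf white-flowered: 170 × 1/16 = 10.625
χ² = Σ (O − E)² / E
  tall purple-flowered: (89 − 95.625)² / 95.625 = 0.4590
  tall white-flowered: (45 − 31.875)² / 31.875 = 5.4044
  dwarf purple-flowered: (22 − 31.875)² / 31.875 = 3.0593
  dwarf white-flowered: (14 − 10.625)² / 10.625 = 1.0721
χ² = 0.4590 + 5.4044 + 3.0593 + 1.0721 = 9.9948 ≈ 9.995

9.995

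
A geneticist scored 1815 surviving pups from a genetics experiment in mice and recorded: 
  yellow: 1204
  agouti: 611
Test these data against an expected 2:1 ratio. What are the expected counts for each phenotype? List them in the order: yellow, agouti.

1210, 605

Under the 2:1 hypothesis (Σ ratio = 3, N = 1815):
  yellow: 1815 × 2/3 = 1210
  agouti: 1815 × 1/3 = 605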